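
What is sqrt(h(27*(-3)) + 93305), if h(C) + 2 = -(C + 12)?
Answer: 2*sqrt(23343) ≈ 305.57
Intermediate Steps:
h(C) = -14 - C (h(C) = -2 - (C + 12) = -2 - (12 + C) = -2 + (-12 - C) = -14 - C)
sqrt(h(27*(-3)) + 93305) = sqrt((-14 - 27*(-3)) + 93305) = sqrt((-14 - 1*(-81)) + 93305) = sqrt((-14 + 81) + 93305) = sqrt(67 + 93305) = sqrt(93372) = 2*sqrt(23343)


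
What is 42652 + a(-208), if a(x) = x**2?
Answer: 85916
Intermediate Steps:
42652 + a(-208) = 42652 + (-208)**2 = 42652 + 43264 = 85916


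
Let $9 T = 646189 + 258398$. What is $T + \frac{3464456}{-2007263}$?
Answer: $\frac{605237611759}{6021789} \approx 1.0051 \cdot 10^{5}$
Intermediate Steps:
$T = \frac{301529}{3}$ ($T = \frac{646189 + 258398}{9} = \frac{1}{9} \cdot 904587 = \frac{301529}{3} \approx 1.0051 \cdot 10^{5}$)
$T + \frac{3464456}{-2007263} = \frac{301529}{3} + \frac{3464456}{-2007263} = \frac{301529}{3} + 3464456 \left(- \frac{1}{2007263}\right) = \frac{301529}{3} - \frac{3464456}{2007263} = \frac{605237611759}{6021789}$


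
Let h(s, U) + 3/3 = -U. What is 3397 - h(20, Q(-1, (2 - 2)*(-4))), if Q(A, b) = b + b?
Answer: 3398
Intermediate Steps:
Q(A, b) = 2*b
h(s, U) = -1 - U
3397 - h(20, Q(-1, (2 - 2)*(-4))) = 3397 - (-1 - 2*(2 - 2)*(-4)) = 3397 - (-1 - 2*0*(-4)) = 3397 - (-1 - 2*0) = 3397 - (-1 - 1*0) = 3397 - (-1 + 0) = 3397 - 1*(-1) = 3397 + 1 = 3398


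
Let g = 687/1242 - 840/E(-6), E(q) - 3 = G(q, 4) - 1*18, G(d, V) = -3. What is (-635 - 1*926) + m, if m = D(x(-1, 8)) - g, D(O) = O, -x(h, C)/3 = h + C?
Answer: -674497/414 ≈ -1629.2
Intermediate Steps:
x(h, C) = -3*C - 3*h (x(h, C) = -3*(h + C) = -3*(C + h) = -3*C - 3*h)
E(q) = -18 (E(q) = 3 + (-3 - 1*18) = 3 + (-3 - 18) = 3 - 21 = -18)
g = 19549/414 (g = 687/1242 - 840/(-18) = 687*(1/1242) - 840*(-1/18) = 229/414 + 140/3 = 19549/414 ≈ 47.220)
m = -28243/414 (m = (-3*8 - 3*(-1)) - 1*19549/414 = (-24 + 3) - 19549/414 = -21 - 19549/414 = -28243/414 ≈ -68.220)
(-635 - 1*926) + m = (-635 - 1*926) - 28243/414 = (-635 - 926) - 28243/414 = -1561 - 28243/414 = -674497/414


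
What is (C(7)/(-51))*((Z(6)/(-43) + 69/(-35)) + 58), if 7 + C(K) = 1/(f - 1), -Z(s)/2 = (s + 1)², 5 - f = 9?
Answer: 1053036/127925 ≈ 8.2317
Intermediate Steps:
f = -4 (f = 5 - 1*9 = 5 - 9 = -4)
Z(s) = -2*(1 + s)² (Z(s) = -2*(s + 1)² = -2*(1 + s)²)
C(K) = -36/5 (C(K) = -7 + 1/(-4 - 1) = -7 + 1/(-5) = -7 - ⅕ = -36/5)
(C(7)/(-51))*((Z(6)/(-43) + 69/(-35)) + 58) = (-36/5/(-51))*((-2*(1 + 6)²/(-43) + 69/(-35)) + 58) = (-36/5*(-1/51))*((-2*7²*(-1/43) + 69*(-1/35)) + 58) = 12*((-2*49*(-1/43) - 69/35) + 58)/85 = 12*((-98*(-1/43) - 69/35) + 58)/85 = 12*((98/43 - 69/35) + 58)/85 = 12*(463/1505 + 58)/85 = (12/85)*(87753/1505) = 1053036/127925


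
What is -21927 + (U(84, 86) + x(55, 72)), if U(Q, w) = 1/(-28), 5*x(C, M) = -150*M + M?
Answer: -3370169/140 ≈ -24073.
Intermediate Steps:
x(C, M) = -149*M/5 (x(C, M) = (-150*M + M)/5 = (-149*M)/5 = -149*M/5)
U(Q, w) = -1/28
-21927 + (U(84, 86) + x(55, 72)) = -21927 + (-1/28 - 149/5*72) = -21927 + (-1/28 - 10728/5) = -21927 - 300389/140 = -3370169/140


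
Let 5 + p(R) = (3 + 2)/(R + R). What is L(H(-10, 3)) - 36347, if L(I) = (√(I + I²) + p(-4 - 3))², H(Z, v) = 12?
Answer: -7087811/196 - 150*√39/7 ≈ -36296.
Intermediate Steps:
p(R) = -5 + 5/(2*R) (p(R) = -5 + (3 + 2)/(R + R) = -5 + 5/((2*R)) = -5 + 5*(1/(2*R)) = -5 + 5/(2*R))
L(I) = (-75/14 + √(I + I²))² (L(I) = (√(I + I²) + (-5 + 5/(2*(-4 - 3))))² = (√(I + I²) + (-5 + (5/2)/(-7)))² = (√(I + I²) + (-5 + (5/2)*(-⅐)))² = (√(I + I²) + (-5 - 5/14))² = (√(I + I²) - 75/14)² = (-75/14 + √(I + I²))²)
L(H(-10, 3)) - 36347 = (75 - 14*2*√3*√(1 + 12))²/196 - 36347 = (75 - 14*2*√39)²/196 - 36347 = (75 - 28*√39)²/196 - 36347 = -36347 + (75 - 28*√39)²/196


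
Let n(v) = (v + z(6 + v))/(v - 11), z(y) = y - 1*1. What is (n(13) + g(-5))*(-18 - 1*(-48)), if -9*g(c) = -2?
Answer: 1415/3 ≈ 471.67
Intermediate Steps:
g(c) = 2/9 (g(c) = -1/9*(-2) = 2/9)
z(y) = -1 + y (z(y) = y - 1 = -1 + y)
n(v) = (5 + 2*v)/(-11 + v) (n(v) = (v + (-1 + (6 + v)))/(v - 11) = (v + (5 + v))/(-11 + v) = (5 + 2*v)/(-11 + v))
(n(13) + g(-5))*(-18 - 1*(-48)) = ((5 + 2*13)/(-11 + 13) + 2/9)*(-18 - 1*(-48)) = ((5 + 26)/2 + 2/9)*(-18 + 48) = ((1/2)*31 + 2/9)*30 = (31/2 + 2/9)*30 = (283/18)*30 = 1415/3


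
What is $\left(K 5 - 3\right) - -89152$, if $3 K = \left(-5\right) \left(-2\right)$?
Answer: $\frac{267497}{3} \approx 89166.0$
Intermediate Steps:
$K = \frac{10}{3}$ ($K = \frac{\left(-5\right) \left(-2\right)}{3} = \frac{1}{3} \cdot 10 = \frac{10}{3} \approx 3.3333$)
$\left(K 5 - 3\right) - -89152 = \left(\frac{10}{3} \cdot 5 - 3\right) - -89152 = \left(\frac{50}{3} - 3\right) + 89152 = \frac{41}{3} + 89152 = \frac{267497}{3}$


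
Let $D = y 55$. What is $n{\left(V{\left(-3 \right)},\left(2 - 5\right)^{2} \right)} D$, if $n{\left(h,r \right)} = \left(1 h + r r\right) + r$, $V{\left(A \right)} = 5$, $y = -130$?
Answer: $-679250$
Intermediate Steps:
$D = -7150$ ($D = \left(-130\right) 55 = -7150$)
$n{\left(h,r \right)} = h + r + r^{2}$ ($n{\left(h,r \right)} = \left(h + r^{2}\right) + r = h + r + r^{2}$)
$n{\left(V{\left(-3 \right)},\left(2 - 5\right)^{2} \right)} D = \left(5 + \left(2 - 5\right)^{2} + \left(\left(2 - 5\right)^{2}\right)^{2}\right) \left(-7150\right) = \left(5 + \left(-3\right)^{2} + \left(\left(-3\right)^{2}\right)^{2}\right) \left(-7150\right) = \left(5 + 9 + 9^{2}\right) \left(-7150\right) = \left(5 + 9 + 81\right) \left(-7150\right) = 95 \left(-7150\right) = -679250$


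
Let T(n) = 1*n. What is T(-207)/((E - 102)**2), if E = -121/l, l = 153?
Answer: -4845663/247338529 ≈ -0.019591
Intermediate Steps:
T(n) = n
E = -121/153 ≈ -0.79085
T(-207)/((E - 102)**2) = -207/(-121/153 - 102)**2 = -207/((-15727/153)**2) = -207/247338529/23409 = -207*23409/247338529 = -4845663/247338529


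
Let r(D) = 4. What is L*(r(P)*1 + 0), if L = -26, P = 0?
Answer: -104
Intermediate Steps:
L*(r(P)*1 + 0) = -26*(4*1 + 0) = -26*(4 + 0) = -26*4 = -104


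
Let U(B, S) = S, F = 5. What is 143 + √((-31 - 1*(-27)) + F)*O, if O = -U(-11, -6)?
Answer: 149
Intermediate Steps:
O = 6 (O = -1*(-6) = 6)
143 + √((-31 - 1*(-27)) + F)*O = 143 + √((-31 - 1*(-27)) + 5)*6 = 143 + √((-31 + 27) + 5)*6 = 143 + √(-4 + 5)*6 = 143 + √1*6 = 143 + 1*6 = 143 + 6 = 149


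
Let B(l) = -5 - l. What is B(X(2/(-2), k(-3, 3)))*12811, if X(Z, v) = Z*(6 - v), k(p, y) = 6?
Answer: -64055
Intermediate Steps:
B(X(2/(-2), k(-3, 3)))*12811 = (-5 - 2/(-2)*(6 - 1*6))*12811 = (-5 - 2*(-½)*(6 - 6))*12811 = (-5 - (-1)*0)*12811 = (-5 - 1*0)*12811 = (-5 + 0)*12811 = -5*12811 = -64055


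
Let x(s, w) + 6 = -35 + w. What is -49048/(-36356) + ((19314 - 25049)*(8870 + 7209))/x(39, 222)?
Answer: -838122328363/1645109 ≈ -5.0946e+5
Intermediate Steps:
x(s, w) = -41 + w (x(s, w) = -6 + (-35 + w) = -41 + w)
-49048/(-36356) + ((19314 - 25049)*(8870 + 7209))/x(39, 222) = -49048/(-36356) + ((19314 - 25049)*(8870 + 7209))/(-41 + 222) = -49048*(-1/36356) - 5735*16079/181 = 12262/9089 - 92213065*1/181 = 12262/9089 - 92213065/181 = -838122328363/1645109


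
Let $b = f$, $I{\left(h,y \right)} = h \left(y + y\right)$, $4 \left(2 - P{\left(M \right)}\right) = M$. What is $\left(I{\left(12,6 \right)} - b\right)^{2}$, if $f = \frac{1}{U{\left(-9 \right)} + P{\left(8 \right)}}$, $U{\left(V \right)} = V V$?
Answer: $\frac{136025569}{6561} \approx 20732.0$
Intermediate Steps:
$P{\left(M \right)} = 2 - \frac{M}{4}$
$U{\left(V \right)} = V^{2}$
$I{\left(h,y \right)} = 2 h y$ ($I{\left(h,y \right)} = h 2 y = 2 h y$)
$f = \frac{1}{81}$ ($f = \frac{1}{\left(-9\right)^{2} + \left(2 - 2\right)} = \frac{1}{81 + \left(2 - 2\right)} = \frac{1}{81 + 0} = \frac{1}{81} \approx 0.012346$)
$b = \frac{1}{81} \approx 0.012346$
$\left(I{\left(12,6 \right)} - b\right)^{2} = \left(2 \cdot 12 \cdot 6 - \frac{1}{81}\right)^{2} = \left(144 - \frac{1}{81}\right)^{2} = \left(\frac{11663}{81}\right)^{2} = \frac{136025569}{6561}$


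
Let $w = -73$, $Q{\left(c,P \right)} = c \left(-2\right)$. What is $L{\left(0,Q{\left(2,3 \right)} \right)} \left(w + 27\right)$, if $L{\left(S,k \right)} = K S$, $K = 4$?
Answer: $0$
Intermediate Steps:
$Q{\left(c,P \right)} = - 2 c$
$L{\left(S,k \right)} = 4 S$
$L{\left(0,Q{\left(2,3 \right)} \right)} \left(w + 27\right) = 4 \cdot 0 \left(-73 + 27\right) = 0 \left(-46\right) = 0$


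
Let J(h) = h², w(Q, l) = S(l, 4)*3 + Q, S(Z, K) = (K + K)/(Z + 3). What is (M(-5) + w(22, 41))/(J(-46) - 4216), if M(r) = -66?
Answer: 239/11550 ≈ 0.020693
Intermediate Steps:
S(Z, K) = 2*K/(3 + Z) (S(Z, K) = (2*K)/(3 + Z) = 2*K/(3 + Z))
w(Q, l) = Q + 24/(3 + l) (w(Q, l) = (2*4/(3 + l))*3 + Q = (8/(3 + l))*3 + Q = 24/(3 + l) + Q = Q + 24/(3 + l))
(M(-5) + w(22, 41))/(J(-46) - 4216) = (-66 + (24 + 22*(3 + 41))/(3 + 41))/((-46)² - 4216) = (-66 + (24 + 22*44)/44)/(2116 - 4216) = (-66 + (24 + 968)/44)/(-2100) = (-66 + (1/44)*992)*(-1/2100) = (-66 + 248/11)*(-1/2100) = -478/11*(-1/2100) = 239/11550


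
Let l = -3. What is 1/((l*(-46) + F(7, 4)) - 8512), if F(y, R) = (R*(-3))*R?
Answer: -1/8422 ≈ -0.00011874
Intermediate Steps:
F(y, R) = -3*R² (F(y, R) = (-3*R)*R = -3*R²)
1/((l*(-46) + F(7, 4)) - 8512) = 1/((-3*(-46) - 3*4²) - 8512) = 1/((138 - 3*16) - 8512) = 1/((138 - 48) - 8512) = 1/(90 - 8512) = 1/(-8422) = -1/8422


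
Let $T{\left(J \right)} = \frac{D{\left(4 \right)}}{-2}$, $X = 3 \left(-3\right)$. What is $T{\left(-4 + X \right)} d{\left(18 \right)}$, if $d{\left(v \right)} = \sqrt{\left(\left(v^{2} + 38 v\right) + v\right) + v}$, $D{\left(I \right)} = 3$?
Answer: $- 9 \sqrt{29} \approx -48.466$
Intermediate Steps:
$X = -9$
$T{\left(J \right)} = - \frac{3}{2}$ ($T{\left(J \right)} = \frac{3}{-2} = 3 \left(- \frac{1}{2}\right) = - \frac{3}{2}$)
$d{\left(v \right)} = \sqrt{v^{2} + 40 v}$ ($d{\left(v \right)} = \sqrt{\left(v^{2} + 39 v\right) + v} = \sqrt{v^{2} + 40 v}$)
$T{\left(-4 + X \right)} d{\left(18 \right)} = - \frac{3 \sqrt{18 \left(40 + 18\right)}}{2} = - \frac{3 \sqrt{18 \cdot 58}}{2} = - \frac{3 \sqrt{1044}}{2} = - \frac{3 \cdot 6 \sqrt{29}}{2} = - 9 \sqrt{29}$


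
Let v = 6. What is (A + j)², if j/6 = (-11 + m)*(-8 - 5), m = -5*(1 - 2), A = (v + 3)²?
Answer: 301401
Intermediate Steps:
A = 81 (A = (6 + 3)² = 9² = 81)
m = 5 (m = -5*(-1) = 5)
j = 468 (j = 6*((-11 + 5)*(-8 - 5)) = 6*(-6*(-13)) = 6*78 = 468)
(A + j)² = (81 + 468)² = 549² = 301401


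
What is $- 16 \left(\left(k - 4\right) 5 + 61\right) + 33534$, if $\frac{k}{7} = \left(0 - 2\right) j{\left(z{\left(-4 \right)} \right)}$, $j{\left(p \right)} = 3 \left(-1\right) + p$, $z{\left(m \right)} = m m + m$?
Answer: $42958$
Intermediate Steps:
$z{\left(m \right)} = m + m^{2}$ ($z{\left(m \right)} = m^{2} + m = m + m^{2}$)
$j{\left(p \right)} = -3 + p$
$k = -126$ ($k = 7 \left(0 - 2\right) \left(-3 - 4 \left(1 - 4\right)\right) = 7 \left(0 - 2\right) \left(-3 - -12\right) = 7 \left(- 2 \left(-3 + 12\right)\right) = 7 \left(\left(-2\right) 9\right) = 7 \left(-18\right) = -126$)
$- 16 \left(\left(k - 4\right) 5 + 61\right) + 33534 = - 16 \left(\left(-126 - 4\right) 5 + 61\right) + 33534 = - 16 \left(\left(-130\right) 5 + 61\right) + 33534 = - 16 \left(-650 + 61\right) + 33534 = \left(-16\right) \left(-589\right) + 33534 = 9424 + 33534 = 42958$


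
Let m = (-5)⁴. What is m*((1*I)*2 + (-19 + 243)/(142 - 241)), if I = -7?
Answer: -1006250/99 ≈ -10164.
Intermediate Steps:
m = 625
m*((1*I)*2 + (-19 + 243)/(142 - 241)) = 625*((1*(-7))*2 + (-19 + 243)/(142 - 241)) = 625*(-7*2 + 224/(-99)) = 625*(-14 + 224*(-1/99)) = 625*(-14 - 224/99) = 625*(-1610/99) = -1006250/99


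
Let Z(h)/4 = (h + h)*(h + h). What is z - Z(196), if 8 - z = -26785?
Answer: -587863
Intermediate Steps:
z = 26793 (z = 8 - 1*(-26785) = 8 + 26785 = 26793)
Z(h) = 16*h² (Z(h) = 4*((h + h)*(h + h)) = 4*((2*h)*(2*h)) = 4*(4*h²) = 16*h²)
z - Z(196) = 26793 - 16*196² = 26793 - 16*38416 = 26793 - 1*614656 = 26793 - 614656 = -587863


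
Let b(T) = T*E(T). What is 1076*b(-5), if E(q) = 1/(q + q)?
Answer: 538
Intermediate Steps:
E(q) = 1/(2*q)
b(T) = ½ (b(T) = T*(1/(2*T)) = ½)
1076*b(-5) = 1076*(½) = 538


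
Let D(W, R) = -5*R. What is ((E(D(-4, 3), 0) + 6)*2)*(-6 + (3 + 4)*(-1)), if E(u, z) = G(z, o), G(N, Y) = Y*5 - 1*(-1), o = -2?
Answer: 78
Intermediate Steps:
G(N, Y) = 1 + 5*Y (G(N, Y) = 5*Y + 1 = 1 + 5*Y)
E(u, z) = -9 (E(u, z) = 1 + 5*(-2) = 1 - 10 = -9)
((E(D(-4, 3), 0) + 6)*2)*(-6 + (3 + 4)*(-1)) = ((-9 + 6)*2)*(-6 + (3 + 4)*(-1)) = (-3*2)*(-6 + 7*(-1)) = -6*(-6 - 7) = -6*(-13) = 78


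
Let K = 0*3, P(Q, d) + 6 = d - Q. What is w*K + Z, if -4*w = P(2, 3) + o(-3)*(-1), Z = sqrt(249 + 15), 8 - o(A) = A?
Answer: 2*sqrt(66) ≈ 16.248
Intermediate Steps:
P(Q, d) = -6 + d - Q (P(Q, d) = -6 + (d - Q) = -6 + d - Q)
o(A) = 8 - A
K = 0
Z = 2*sqrt(66) (Z = sqrt(264) = 2*sqrt(66) ≈ 16.248)
w = 4 (w = -((-6 + 3 - 1*2) + (8 - 1*(-3))*(-1))/4 = -((-6 + 3 - 2) + (8 + 3)*(-1))/4 = -(-5 + 11*(-1))/4 = -(-5 - 11)/4 = -1/4*(-16) = 4)
w*K + Z = 4*0 + 2*sqrt(66) = 0 + 2*sqrt(66) = 2*sqrt(66)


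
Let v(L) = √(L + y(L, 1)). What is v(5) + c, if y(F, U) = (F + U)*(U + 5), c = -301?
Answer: -301 + √41 ≈ -294.60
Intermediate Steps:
y(F, U) = (5 + U)*(F + U) (y(F, U) = (F + U)*(5 + U) = (5 + U)*(F + U))
v(L) = √(6 + 7*L) (v(L) = √(L + (1² + 5*L + 5*1 + L*1)) = √(L + (1 + 5*L + 5 + L)) = √(L + (6 + 6*L)) = √(6 + 7*L))
v(5) + c = √(6 + 7*5) - 301 = √(6 + 35) - 301 = √41 - 301 = -301 + √41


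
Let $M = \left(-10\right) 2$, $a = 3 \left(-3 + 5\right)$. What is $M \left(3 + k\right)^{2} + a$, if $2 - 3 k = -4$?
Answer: $-494$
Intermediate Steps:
$k = 2$ ($k = \frac{2}{3} - - \frac{4}{3} = \frac{2}{3} + \frac{4}{3} = 2$)
$a = 6$ ($a = 3 \cdot 2 = 6$)
$M = -20$
$M \left(3 + k\right)^{2} + a = - 20 \left(3 + 2\right)^{2} + 6 = - 20 \cdot 5^{2} + 6 = \left(-20\right) 25 + 6 = -500 + 6 = -494$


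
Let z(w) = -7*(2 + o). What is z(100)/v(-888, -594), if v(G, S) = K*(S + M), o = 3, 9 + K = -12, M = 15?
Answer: -5/1737 ≈ -0.0028785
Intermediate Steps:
K = -21 (K = -9 - 12 = -21)
z(w) = -35 (z(w) = -7*(2 + 3) = -7*5 = -35)
v(G, S) = -315 - 21*S (v(G, S) = -21*(S + 15) = -21*(15 + S) = -315 - 21*S)
z(100)/v(-888, -594) = -35/(-315 - 21*(-594)) = -35/(-315 + 12474) = -35/12159 = -35*1/12159 = -5/1737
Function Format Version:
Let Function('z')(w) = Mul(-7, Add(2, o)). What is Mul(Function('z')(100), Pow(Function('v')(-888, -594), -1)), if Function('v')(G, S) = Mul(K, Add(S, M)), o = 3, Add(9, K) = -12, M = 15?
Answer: Rational(-5, 1737) ≈ -0.0028785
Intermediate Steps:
K = -21 (K = Add(-9, -12) = -21)
Function('z')(w) = -35 (Function('z')(w) = Mul(-7, Add(2, 3)) = Mul(-7, 5) = -35)
Function('v')(G, S) = Add(-315, Mul(-21, S)) (Function('v')(G, S) = Mul(-21, Add(S, 15)) = Mul(-21, Add(15, S)) = Add(-315, Mul(-21, S)))
Mul(Function('z')(100), Pow(Function('v')(-888, -594), -1)) = Mul(-35, Pow(Add(-315, Mul(-21, -594)), -1)) = Mul(-35, Pow(Add(-315, 12474), -1)) = Mul(-35, Pow(12159, -1)) = Mul(-35, Rational(1, 12159)) = Rational(-5, 1737)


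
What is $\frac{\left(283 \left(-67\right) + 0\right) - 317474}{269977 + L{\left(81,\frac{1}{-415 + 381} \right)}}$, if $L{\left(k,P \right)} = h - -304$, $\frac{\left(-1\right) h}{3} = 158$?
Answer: $- \frac{336435}{269807} \approx -1.2469$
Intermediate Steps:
$h = -474$ ($h = \left(-3\right) 158 = -474$)
$L{\left(k,P \right)} = -170$ ($L{\left(k,P \right)} = -474 - -304 = -474 + 304 = -170$)
$\frac{\left(283 \left(-67\right) + 0\right) - 317474}{269977 + L{\left(81,\frac{1}{-415 + 381} \right)}} = \frac{\left(283 \left(-67\right) + 0\right) - 317474}{269977 - 170} = \frac{\left(-18961 + 0\right) - 317474}{269807} = \left(-18961 - 317474\right) \frac{1}{269807} = \left(-336435\right) \frac{1}{269807} = - \frac{336435}{269807}$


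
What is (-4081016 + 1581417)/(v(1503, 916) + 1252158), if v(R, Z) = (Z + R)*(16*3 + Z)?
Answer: -2499599/3584074 ≈ -0.69742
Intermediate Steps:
v(R, Z) = (48 + Z)*(R + Z) (v(R, Z) = (R + Z)*(48 + Z) = (48 + Z)*(R + Z))
(-4081016 + 1581417)/(v(1503, 916) + 1252158) = (-4081016 + 1581417)/((916² + 48*1503 + 48*916 + 1503*916) + 1252158) = -2499599/((839056 + 72144 + 43968 + 1376748) + 1252158) = -2499599/(2331916 + 1252158) = -2499599/3584074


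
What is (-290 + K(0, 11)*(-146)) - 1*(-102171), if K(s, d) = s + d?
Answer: 100275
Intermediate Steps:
K(s, d) = d + s
(-290 + K(0, 11)*(-146)) - 1*(-102171) = (-290 + (11 + 0)*(-146)) - 1*(-102171) = (-290 + 11*(-146)) + 102171 = (-290 - 1606) + 102171 = -1896 + 102171 = 100275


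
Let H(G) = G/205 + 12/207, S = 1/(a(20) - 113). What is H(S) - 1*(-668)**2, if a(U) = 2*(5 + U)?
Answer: -132548590883/297045 ≈ -4.4622e+5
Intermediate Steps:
a(U) = 10 + 2*U
S = -1/63 (S = 1/((10 + 2*20) - 113) = 1/((10 + 40) - 113) = 1/(50 - 113) = 1/(-63) = -1/63 ≈ -0.015873)
H(G) = 4/69 + G/205 (H(G) = G*(1/205) + 12*(1/207) = G/205 + 4/69 = 4/69 + G/205)
H(S) - 1*(-668)**2 = (4/69 + (1/205)*(-1/63)) - 1*(-668)**2 = (4/69 - 1/12915) - 1*446224 = 17197/297045 - 446224 = -132548590883/297045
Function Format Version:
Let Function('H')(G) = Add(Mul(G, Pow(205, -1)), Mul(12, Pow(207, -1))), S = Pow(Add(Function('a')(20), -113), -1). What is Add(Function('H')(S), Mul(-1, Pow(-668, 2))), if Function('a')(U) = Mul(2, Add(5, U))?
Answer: Rational(-132548590883, 297045) ≈ -4.4622e+5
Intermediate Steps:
Function('a')(U) = Add(10, Mul(2, U))
S = Rational(-1, 63) (S = Pow(Add(Add(10, Mul(2, 20)), -113), -1) = Pow(Add(Add(10, 40), -113), -1) = Pow(Add(50, -113), -1) = Pow(-63, -1) = Rational(-1, 63) ≈ -0.015873)
Function('H')(G) = Add(Rational(4, 69), Mul(Rational(1, 205), G)) (Function('H')(G) = Add(Mul(G, Rational(1, 205)), Mul(12, Rational(1, 207))) = Add(Mul(Rational(1, 205), G), Rational(4, 69)) = Add(Rational(4, 69), Mul(Rational(1, 205), G)))
Add(Function('H')(S), Mul(-1, Pow(-668, 2))) = Add(Add(Rational(4, 69), Mul(Rational(1, 205), Rational(-1, 63))), Mul(-1, Pow(-668, 2))) = Add(Add(Rational(4, 69), Rational(-1, 12915)), Mul(-1, 446224)) = Add(Rational(17197, 297045), -446224) = Rational(-132548590883, 297045)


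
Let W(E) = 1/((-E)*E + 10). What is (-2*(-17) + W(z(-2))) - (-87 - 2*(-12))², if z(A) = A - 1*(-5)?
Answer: -3934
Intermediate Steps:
z(A) = 5 + A (z(A) = A + 5 = 5 + A)
W(E) = 1/(10 - E²) (W(E) = 1/(-E² + 10) = 1/(10 - E²))
(-2*(-17) + W(z(-2))) - (-87 - 2*(-12))² = (-2*(-17) - 1/(-10 + (5 - 2)²)) - (-87 - 2*(-12))² = (34 - 1/(-10 + 3²)) - (-87 + 24)² = (34 - 1/(-10 + 9)) - 1*(-63)² = (34 - 1/(-1)) - 1*3969 = (34 - 1*(-1)) - 3969 = (34 + 1) - 3969 = 35 - 3969 = -3934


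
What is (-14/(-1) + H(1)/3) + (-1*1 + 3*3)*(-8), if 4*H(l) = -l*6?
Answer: -101/2 ≈ -50.500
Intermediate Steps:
H(l) = -3*l/2 (H(l) = (-l*6)/4 = (-6*l)/4 = -3*l/2)
(-14/(-1) + H(1)/3) + (-1*1 + 3*3)*(-8) = (-14/(-1) - 3/2*1/3) + (-1*1 + 3*3)*(-8) = (-14*(-1) - 3/2*1/3) + (-1 + 9)*(-8) = (14 - 1/2) + 8*(-8) = 27/2 - 64 = -101/2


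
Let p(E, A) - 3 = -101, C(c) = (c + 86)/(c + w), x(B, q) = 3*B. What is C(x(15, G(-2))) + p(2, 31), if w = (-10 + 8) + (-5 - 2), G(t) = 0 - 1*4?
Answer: -3397/36 ≈ -94.361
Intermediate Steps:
G(t) = -4 (G(t) = 0 - 4 = -4)
w = -9 (w = -2 - 7 = -9)
C(c) = (86 + c)/(-9 + c) (C(c) = (c + 86)/(c - 9) = (86 + c)/(-9 + c))
p(E, A) = -98 (p(E, A) = 3 - 101 = -98)
C(x(15, G(-2))) + p(2, 31) = (86 + 3*15)/(-9 + 3*15) - 98 = (86 + 45)/(-9 + 45) - 98 = 131/36 - 98 = -3397/36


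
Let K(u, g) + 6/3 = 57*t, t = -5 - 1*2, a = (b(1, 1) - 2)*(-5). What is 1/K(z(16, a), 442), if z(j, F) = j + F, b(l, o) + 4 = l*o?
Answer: -1/401 ≈ -0.0024938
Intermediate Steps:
b(l, o) = -4 + l*o
a = 25 (a = ((-4 + 1*1) - 2)*(-5) = ((-4 + 1) - 2)*(-5) = (-3 - 2)*(-5) = -5*(-5) = 25)
z(j, F) = F + j
t = -7 (t = -5 - 2 = -7)
K(u, g) = -401 (K(u, g) = -2 + 57*(-7) = -2 - 399 = -401)
1/K(z(16, a), 442) = 1/(-401) = -1/401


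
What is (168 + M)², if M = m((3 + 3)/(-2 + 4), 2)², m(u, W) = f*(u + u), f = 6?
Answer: 2143296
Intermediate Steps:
m(u, W) = 12*u (m(u, W) = 6*(u + u) = 6*(2*u) = 12*u)
M = 1296 (M = (12*((3 + 3)/(-2 + 4)))² = (12*(6/2))² = (12*(6*(½)))² = (12*3)² = 36² = 1296)
(168 + M)² = (168 + 1296)² = 1464² = 2143296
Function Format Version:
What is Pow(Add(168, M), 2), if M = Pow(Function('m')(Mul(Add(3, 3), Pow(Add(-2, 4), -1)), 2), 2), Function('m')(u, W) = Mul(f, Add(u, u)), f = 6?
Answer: 2143296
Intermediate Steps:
Function('m')(u, W) = Mul(12, u) (Function('m')(u, W) = Mul(6, Add(u, u)) = Mul(6, Mul(2, u)) = Mul(12, u))
M = 1296 (M = Pow(Mul(12, Mul(Add(3, 3), Pow(Add(-2, 4), -1))), 2) = Pow(Mul(12, Mul(6, Pow(2, -1))), 2) = Pow(Mul(12, Mul(6, Rational(1, 2))), 2) = Pow(Mul(12, 3), 2) = Pow(36, 2) = 1296)
Pow(Add(168, M), 2) = Pow(Add(168, 1296), 2) = Pow(1464, 2) = 2143296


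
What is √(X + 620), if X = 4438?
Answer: 3*√562 ≈ 71.120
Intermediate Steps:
√(X + 620) = √(4438 + 620) = √5058 = 3*√562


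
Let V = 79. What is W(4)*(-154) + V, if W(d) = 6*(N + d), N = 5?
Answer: -8237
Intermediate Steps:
W(d) = 30 + 6*d (W(d) = 6*(5 + d) = 30 + 6*d)
W(4)*(-154) + V = (30 + 6*4)*(-154) + 79 = (30 + 24)*(-154) + 79 = 54*(-154) + 79 = -8316 + 79 = -8237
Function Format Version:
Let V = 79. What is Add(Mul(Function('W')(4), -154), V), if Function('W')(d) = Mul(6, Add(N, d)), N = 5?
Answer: -8237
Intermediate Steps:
Function('W')(d) = Add(30, Mul(6, d)) (Function('W')(d) = Mul(6, Add(5, d)) = Add(30, Mul(6, d)))
Add(Mul(Function('W')(4), -154), V) = Add(Mul(Add(30, Mul(6, 4)), -154), 79) = Add(Mul(Add(30, 24), -154), 79) = Add(Mul(54, -154), 79) = Add(-8316, 79) = -8237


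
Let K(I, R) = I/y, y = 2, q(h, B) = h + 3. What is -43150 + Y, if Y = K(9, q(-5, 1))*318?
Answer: -41719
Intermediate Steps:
q(h, B) = 3 + h
K(I, R) = I/2
Y = 1431 (Y = ((½)*9)*318 = (9/2)*318 = 1431)
-43150 + Y = -43150 + 1431 = -41719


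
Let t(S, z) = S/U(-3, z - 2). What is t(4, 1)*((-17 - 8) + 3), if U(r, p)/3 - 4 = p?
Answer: -88/9 ≈ -9.7778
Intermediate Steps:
U(r, p) = 12 + 3*p
t(S, z) = S/(6 + 3*z) (t(S, z) = S/(12 + 3*(z - 2)) = S/(12 + 3*(-2 + z)) = S/(12 + (-6 + 3*z)) = S/(6 + 3*z))
t(4, 1)*((-17 - 8) + 3) = ((⅓)*4/(2 + 1))*((-17 - 8) + 3) = ((⅓)*4/3)*(-25 + 3) = ((⅓)*4*(⅓))*(-22) = (4/9)*(-22) = -88/9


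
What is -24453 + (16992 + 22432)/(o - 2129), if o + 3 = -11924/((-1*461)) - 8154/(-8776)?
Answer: -104214135468883/4258552567 ≈ -24472.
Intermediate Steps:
o = 48133405/2022868 (o = -3 + (-11924/((-1*461)) - 8154/(-8776)) = -3 + (-11924/(-461) - 8154*(-1/8776)) = -3 + (-11924*(-1/461) + 4077/4388) = -3 + (11924/461 + 4077/4388) = -3 + 54202009/2022868 = 48133405/2022868 ≈ 23.795)
-24453 + (16992 + 22432)/(o - 2129) = -24453 + (16992 + 22432)/(48133405/2022868 - 2129) = -24453 + 39424/(-4258552567/2022868) = -24453 + 39424*(-2022868/4258552567) = -24453 - 79749548032/4258552567 = -104214135468883/4258552567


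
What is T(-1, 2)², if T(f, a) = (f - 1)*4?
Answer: 64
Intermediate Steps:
T(f, a) = -4 + 4*f (T(f, a) = (-1 + f)*4 = -4 + 4*f)
T(-1, 2)² = (-4 + 4*(-1))² = (-4 - 4)² = (-8)² = 64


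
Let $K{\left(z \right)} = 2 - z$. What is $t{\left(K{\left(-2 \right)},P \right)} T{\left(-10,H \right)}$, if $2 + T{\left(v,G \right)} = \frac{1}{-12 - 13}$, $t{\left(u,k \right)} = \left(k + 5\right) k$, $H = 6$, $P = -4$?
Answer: $\frac{204}{25} \approx 8.16$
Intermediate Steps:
$t{\left(u,k \right)} = k \left(5 + k\right)$ ($t{\left(u,k \right)} = \left(5 + k\right) k = k \left(5 + k\right)$)
$T{\left(v,G \right)} = - \frac{51}{25}$ ($T{\left(v,G \right)} = -2 + \frac{1}{-12 - 13} = -2 + \frac{1}{-25} = -2 - \frac{1}{25} = - \frac{51}{25}$)
$t{\left(K{\left(-2 \right)},P \right)} T{\left(-10,H \right)} = - 4 \left(5 - 4\right) \left(- \frac{51}{25}\right) = \left(-4\right) 1 \left(- \frac{51}{25}\right) = \left(-4\right) \left(- \frac{51}{25}\right) = \frac{204}{25}$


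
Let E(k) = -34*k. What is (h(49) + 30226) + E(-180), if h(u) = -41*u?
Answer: 34337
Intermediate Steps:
(h(49) + 30226) + E(-180) = (-41*49 + 30226) - 34*(-180) = (-2009 + 30226) + 6120 = 28217 + 6120 = 34337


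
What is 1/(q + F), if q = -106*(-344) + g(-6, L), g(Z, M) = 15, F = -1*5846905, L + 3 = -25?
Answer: -1/5810426 ≈ -1.7210e-7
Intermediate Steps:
L = -28 (L = -3 - 25 = -28)
F = -5846905
q = 36479 (q = -106*(-344) + 15 = 36464 + 15 = 36479)
1/(q + F) = 1/(36479 - 5846905) = 1/(-5810426) = -1/5810426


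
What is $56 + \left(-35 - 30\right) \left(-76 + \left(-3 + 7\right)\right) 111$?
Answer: $519536$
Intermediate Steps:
$56 + \left(-35 - 30\right) \left(-76 + \left(-3 + 7\right)\right) 111 = 56 + - 65 \left(-76 + 4\right) 111 = 56 + \left(-65\right) \left(-72\right) 111 = 56 + 4680 \cdot 111 = 56 + 519480 = 519536$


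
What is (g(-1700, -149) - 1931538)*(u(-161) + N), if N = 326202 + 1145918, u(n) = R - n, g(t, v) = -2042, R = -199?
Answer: -2846388313560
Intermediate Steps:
u(n) = -199 - n
N = 1472120
(g(-1700, -149) - 1931538)*(u(-161) + N) = (-2042 - 1931538)*((-199 - 1*(-161)) + 1472120) = -1933580*((-199 + 161) + 1472120) = -1933580*(-38 + 1472120) = -1933580*1472082 = -2846388313560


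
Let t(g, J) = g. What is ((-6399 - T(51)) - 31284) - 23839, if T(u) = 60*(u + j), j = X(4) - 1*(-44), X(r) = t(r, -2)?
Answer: -67462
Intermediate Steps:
X(r) = r
j = 48 (j = 4 - 1*(-44) = 4 + 44 = 48)
T(u) = 2880 + 60*u (T(u) = 60*(u + 48) = 60*(48 + u) = 2880 + 60*u)
((-6399 - T(51)) - 31284) - 23839 = ((-6399 - (2880 + 60*51)) - 31284) - 23839 = ((-6399 - (2880 + 3060)) - 31284) - 23839 = ((-6399 - 1*5940) - 31284) - 23839 = ((-6399 - 5940) - 31284) - 23839 = (-12339 - 31284) - 23839 = -43623 - 23839 = -67462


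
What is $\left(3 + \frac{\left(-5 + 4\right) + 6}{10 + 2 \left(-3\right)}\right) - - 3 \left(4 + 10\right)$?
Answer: $\frac{185}{4} \approx 46.25$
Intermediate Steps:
$\left(3 + \frac{\left(-5 + 4\right) + 6}{10 + 2 \left(-3\right)}\right) - - 3 \left(4 + 10\right) = \left(3 + \frac{-1 + 6}{10 - 6}\right) - \left(-3\right) 14 = \left(3 + \frac{1}{4} \cdot 5\right) - -42 = \left(3 + \frac{1}{4} \cdot 5\right) + 42 = \left(3 + \frac{5}{4}\right) + 42 = \frac{17}{4} + 42 = \frac{185}{4}$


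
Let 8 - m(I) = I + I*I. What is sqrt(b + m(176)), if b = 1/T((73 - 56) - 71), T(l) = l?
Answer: I*sqrt(10090662)/18 ≈ 176.48*I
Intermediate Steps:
m(I) = 8 - I - I**2 (m(I) = 8 - (I + I*I) = 8 - (I + I**2) = 8 + (-I - I**2) = 8 - I - I**2)
b = -1/54 (b = 1/((73 - 56) - 71) = 1/(17 - 71) = 1/(-54) = -1/54 ≈ -0.018519)
sqrt(b + m(176)) = sqrt(-1/54 + (8 - 1*176 - 1*176**2)) = sqrt(-1/54 + (8 - 176 - 1*30976)) = sqrt(-1/54 + (8 - 176 - 30976)) = sqrt(-1/54 - 31144) = sqrt(-1681777/54) = I*sqrt(10090662)/18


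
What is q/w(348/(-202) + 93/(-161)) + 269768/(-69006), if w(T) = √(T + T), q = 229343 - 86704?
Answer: -134884/34503 - 142639*I*√1216550454/74814 ≈ -3.9093 - 66500.0*I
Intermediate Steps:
q = 142639
w(T) = √2*√T (w(T) = √(2*T) = √2*√T)
q/w(348/(-202) + 93/(-161)) + 269768/(-69006) = 142639/((√2*√(348/(-202) + 93/(-161)))) + 269768/(-69006) = 142639/((√2*√(348*(-1/202) + 93*(-1/161)))) + 269768*(-1/69006) = 142639/((√2*√(-174/101 - 93/161))) - 134884/34503 = 142639/((√2*√(-37407/16261))) - 134884/34503 = 142639/((√2*(I*√608275227/16261))) - 134884/34503 = 142639/((I*√1216550454/16261)) - 134884/34503 = 142639*(-I*√1216550454/74814) - 134884/34503 = -142639*I*√1216550454/74814 - 134884/34503 = -134884/34503 - 142639*I*√1216550454/74814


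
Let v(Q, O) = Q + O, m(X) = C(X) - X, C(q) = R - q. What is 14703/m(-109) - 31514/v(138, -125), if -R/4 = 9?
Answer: -426493/182 ≈ -2343.4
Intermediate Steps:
R = -36 (R = -4*9 = -36)
C(q) = -36 - q
m(X) = -36 - 2*X (m(X) = (-36 - X) - X = -36 - 2*X)
v(Q, O) = O + Q
14703/m(-109) - 31514/v(138, -125) = 14703/(-36 - 2*(-109)) - 31514/(-125 + 138) = 14703/(-36 + 218) - 31514/13 = 14703/182 - 31514*1/13 = 14703*(1/182) - 31514/13 = 1131/14 - 31514/13 = -426493/182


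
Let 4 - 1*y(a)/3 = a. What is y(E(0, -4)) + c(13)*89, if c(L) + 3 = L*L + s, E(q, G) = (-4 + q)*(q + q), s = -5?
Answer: 14341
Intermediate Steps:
E(q, G) = 2*q*(-4 + q) (E(q, G) = (-4 + q)*(2*q) = 2*q*(-4 + q))
y(a) = 12 - 3*a
c(L) = -8 + L² (c(L) = -3 + (L*L - 5) = -3 + (L² - 5) = -3 + (-5 + L²) = -8 + L²)
y(E(0, -4)) + c(13)*89 = (12 - 6*0*(-4 + 0)) + (-8 + 13²)*89 = (12 - 6*0*(-4)) + (-8 + 169)*89 = (12 - 3*0) + 161*89 = (12 + 0) + 14329 = 12 + 14329 = 14341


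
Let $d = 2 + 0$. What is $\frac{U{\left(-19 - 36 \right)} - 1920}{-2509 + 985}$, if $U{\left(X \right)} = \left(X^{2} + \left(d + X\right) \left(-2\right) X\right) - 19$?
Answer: $\frac{1186}{381} \approx 3.1129$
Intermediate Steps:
$d = 2$
$U{\left(X \right)} = -19 + X^{2} + X \left(-4 - 2 X\right)$ ($U{\left(X \right)} = \left(X^{2} + \left(2 + X\right) \left(-2\right) X\right) - 19 = \left(X^{2} + \left(-4 - 2 X\right) X\right) - 19 = \left(X^{2} + X \left(-4 - 2 X\right)\right) - 19 = -19 + X^{2} + X \left(-4 - 2 X\right)$)
$\frac{U{\left(-19 - 36 \right)} - 1920}{-2509 + 985} = \frac{\left(-19 - \left(-19 - 36\right)^{2} - 4 \left(-19 - 36\right)\right) - 1920}{-2509 + 985} = \frac{\left(-19 - \left(-19 - 36\right)^{2} - 4 \left(-19 - 36\right)\right) - 1920}{-1524} = \left(\left(-19 - \left(-55\right)^{2} - -220\right) - 1920\right) \left(- \frac{1}{1524}\right) = \left(\left(-19 - 3025 + 220\right) - 1920\right) \left(- \frac{1}{1524}\right) = \left(-2824 - 1920\right) \left(- \frac{1}{1524}\right) = \left(-4744\right) \left(- \frac{1}{1524}\right) = \frac{1186}{381}$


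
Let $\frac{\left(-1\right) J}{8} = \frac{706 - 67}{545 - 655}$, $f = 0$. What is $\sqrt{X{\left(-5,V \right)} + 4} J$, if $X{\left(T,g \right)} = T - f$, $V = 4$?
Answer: $\frac{2556 i}{55} \approx 46.473 i$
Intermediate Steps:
$X{\left(T,g \right)} = T$ ($X{\left(T,g \right)} = T - 0 = T + 0 = T$)
$J = \frac{2556}{55}$ ($J = - 8 \frac{706 - 67}{545 - 655} = - 8 \frac{639}{-110} = - 8 \cdot 639 \left(- \frac{1}{110}\right) = \left(-8\right) \left(- \frac{639}{110}\right) = \frac{2556}{55} \approx 46.473$)
$\sqrt{X{\left(-5,V \right)} + 4} J = \sqrt{-5 + 4} \cdot \frac{2556}{55} = \sqrt{-1} \cdot \frac{2556}{55} = i \frac{2556}{55} = \frac{2556 i}{55}$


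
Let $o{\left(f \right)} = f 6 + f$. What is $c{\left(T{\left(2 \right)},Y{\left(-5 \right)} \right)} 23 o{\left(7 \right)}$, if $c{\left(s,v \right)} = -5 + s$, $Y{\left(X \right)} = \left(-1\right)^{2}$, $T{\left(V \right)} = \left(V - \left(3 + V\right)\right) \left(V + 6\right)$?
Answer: $-32683$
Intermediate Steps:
$T{\left(V \right)} = -18 - 3 V$ ($T{\left(V \right)} = - 3 \left(6 + V\right) = -18 - 3 V$)
$o{\left(f \right)} = 7 f$ ($o{\left(f \right)} = 6 f + f = 7 f$)
$Y{\left(X \right)} = 1$
$c{\left(T{\left(2 \right)},Y{\left(-5 \right)} \right)} 23 o{\left(7 \right)} = \left(-5 - 24\right) 23 \cdot 7 \cdot 7 = \left(-5 - 24\right) 23 \cdot 49 = \left(-29\right) 23 \cdot 49 = \left(-667\right) 49 = -32683$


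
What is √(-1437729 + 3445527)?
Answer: √2007798 ≈ 1417.0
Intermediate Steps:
√(-1437729 + 3445527) = √2007798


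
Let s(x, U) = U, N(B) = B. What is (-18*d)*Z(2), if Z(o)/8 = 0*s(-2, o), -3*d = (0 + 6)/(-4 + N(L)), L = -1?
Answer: 0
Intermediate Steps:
d = 2/5 (d = -(0 + 6)/(3*(-4 - 1)) = -2/(-5) = -2*(-1)/5 = -1/3*(-6/5) = 2/5 ≈ 0.40000)
Z(o) = 0 (Z(o) = 8*(0*o) = 8*0 = 0)
(-18*d)*Z(2) = -18*2/5*0 = -36/5*0 = 0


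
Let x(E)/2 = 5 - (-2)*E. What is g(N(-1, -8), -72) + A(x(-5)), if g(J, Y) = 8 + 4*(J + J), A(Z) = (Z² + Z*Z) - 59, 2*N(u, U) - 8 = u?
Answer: 177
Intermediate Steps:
N(u, U) = 4 + u/2
x(E) = 10 + 4*E (x(E) = 2*(5 - (-2)*E) = 2*(5 + 2*E) = 10 + 4*E)
A(Z) = -59 + 2*Z² (A(Z) = (Z² + Z²) - 59 = 2*Z² - 59 = -59 + 2*Z²)
g(J, Y) = 8 + 8*J (g(J, Y) = 8 + 4*(2*J) = 8 + 8*J)
g(N(-1, -8), -72) + A(x(-5)) = (8 + 8*(4 + (½)*(-1))) + (-59 + 2*(10 + 4*(-5))²) = (8 + 8*(4 - ½)) + (-59 + 2*(10 - 20)²) = (8 + 8*(7/2)) + (-59 + 2*(-10)²) = (8 + 28) + (-59 + 2*100) = 36 + (-59 + 200) = 36 + 141 = 177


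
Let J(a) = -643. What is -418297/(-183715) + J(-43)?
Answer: -117710448/183715 ≈ -640.72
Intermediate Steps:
-418297/(-183715) + J(-43) = -418297/(-183715) - 643 = -418297*(-1/183715) - 643 = 418297/183715 - 643 = -117710448/183715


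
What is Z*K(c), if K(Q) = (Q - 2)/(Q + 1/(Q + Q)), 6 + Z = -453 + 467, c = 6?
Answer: 384/73 ≈ 5.2603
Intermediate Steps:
Z = 8 (Z = -6 + (-453 + 467) = -6 + 14 = 8)
K(Q) = (-2 + Q)/(Q + 1/(2*Q))
Z*K(c) = 8*(2*6*(-2 + 6)/(1 + 2*6²)) = 8*(2*6*4/(1 + 2*36)) = 8*(2*6*4/(1 + 72)) = 8*(2*6*4/73) = 8*(2*6*(1/73)*4) = 8*(48/73) = 384/73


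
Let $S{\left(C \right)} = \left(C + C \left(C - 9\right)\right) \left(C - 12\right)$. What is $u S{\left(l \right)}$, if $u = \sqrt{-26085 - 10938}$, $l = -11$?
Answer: $- 4807 i \sqrt{37023} \approx - 9.2493 \cdot 10^{5} i$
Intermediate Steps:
$S{\left(C \right)} = \left(-12 + C\right) \left(C + C \left(-9 + C\right)\right)$ ($S{\left(C \right)} = \left(C + C \left(-9 + C\right)\right) \left(-12 + C\right) = \left(-12 + C\right) \left(C + C \left(-9 + C\right)\right)$)
$u = i \sqrt{37023}$ ($u = \sqrt{-37023} = i \sqrt{37023} \approx 192.41 i$)
$u S{\left(l \right)} = i \sqrt{37023} \left(- 11 \left(96 + \left(-11\right)^{2} - -220\right)\right) = i \sqrt{37023} \left(- 11 \left(96 + 121 + 220\right)\right) = i \sqrt{37023} \left(\left(-11\right) 437\right) = i \sqrt{37023} \left(-4807\right) = - 4807 i \sqrt{37023}$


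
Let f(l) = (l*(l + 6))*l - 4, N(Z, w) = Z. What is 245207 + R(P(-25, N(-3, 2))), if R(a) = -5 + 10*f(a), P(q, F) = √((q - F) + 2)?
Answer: 243962 - 400*I*√5 ≈ 2.4396e+5 - 894.43*I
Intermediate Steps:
f(l) = -4 + l²*(6 + l) (f(l) = (l*(6 + l))*l - 4 = l²*(6 + l) - 4 = -4 + l²*(6 + l))
P(q, F) = √(2 + q - F)
R(a) = -45 + 10*a³ + 60*a² (R(a) = -5 + 10*(-4 + a³ + 6*a²) = -5 + (-40 + 10*a³ + 60*a²) = -45 + 10*a³ + 60*a²)
245207 + R(P(-25, N(-3, 2))) = 245207 + (-45 + 10*(√(2 - 25 - 1*(-3)))³ + 60*(√(2 - 25 - 1*(-3)))²) = 245207 + (-45 + 10*(√(2 - 25 + 3))³ + 60*(√(2 - 25 + 3))²) = 245207 + (-45 + 10*(√(-20))³ + 60*(√(-20))²) = 245207 + (-45 + 10*(2*I*√5)³ + 60*(2*I*√5)²) = 245207 + (-45 + 10*(-40*I*√5) + 60*(-20)) = 245207 + (-45 - 400*I*√5 - 1200) = 245207 + (-1245 - 400*I*√5) = 243962 - 400*I*√5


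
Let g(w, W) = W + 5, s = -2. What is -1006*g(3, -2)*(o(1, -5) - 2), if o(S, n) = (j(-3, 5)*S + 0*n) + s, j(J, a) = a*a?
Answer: -63378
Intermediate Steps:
j(J, a) = a²
o(S, n) = -2 + 25*S (o(S, n) = (5²*S + 0*n) - 2 = (25*S + 0) - 2 = 25*S - 2 = -2 + 25*S)
g(w, W) = 5 + W
-1006*g(3, -2)*(o(1, -5) - 2) = -1006*(5 - 2)*((-2 + 25*1) - 2) = -3018*((-2 + 25) - 2) = -3018*(23 - 2) = -3018*21 = -1006*63 = -63378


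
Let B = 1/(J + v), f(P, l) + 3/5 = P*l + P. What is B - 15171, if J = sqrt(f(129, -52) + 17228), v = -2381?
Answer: -429226485178/28292563 - sqrt(266210)/28292563 ≈ -15171.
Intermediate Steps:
f(P, l) = -3/5 + P + P*l (f(P, l) = -3/5 + (P*l + P) = -3/5 + (P + P*l) = -3/5 + P + P*l)
J = sqrt(266210)/5 (J = sqrt((-3/5 + 129 + 129*(-52)) + 17228) = sqrt((-3/5 + 129 - 6708) + 17228) = sqrt(-32898/5 + 17228) = sqrt(53242/5) = sqrt(266210)/5 ≈ 103.19)
B = 1/(-2381 + sqrt(266210)/5) (B = 1/(sqrt(266210)/5 - 2381) = 1/(-2381 + sqrt(266210)/5) ≈ -0.00043902)
B - 15171 = (-11905/28292563 - sqrt(266210)/28292563) - 15171 = -429226485178/28292563 - sqrt(266210)/28292563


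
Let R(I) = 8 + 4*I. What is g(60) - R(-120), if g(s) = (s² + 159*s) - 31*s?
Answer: 11752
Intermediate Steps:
g(s) = s² + 128*s
g(60) - R(-120) = 60*(128 + 60) - (8 + 4*(-120)) = 60*188 - (8 - 480) = 11280 - 1*(-472) = 11280 + 472 = 11752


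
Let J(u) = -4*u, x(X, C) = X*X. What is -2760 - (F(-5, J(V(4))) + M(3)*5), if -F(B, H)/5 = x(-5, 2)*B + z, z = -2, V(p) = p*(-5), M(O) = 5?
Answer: -3420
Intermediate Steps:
V(p) = -5*p
x(X, C) = X²
F(B, H) = 10 - 125*B (F(B, H) = -5*((-5)²*B - 2) = -5*(25*B - 2) = -5*(-2 + 25*B) = 10 - 125*B)
-2760 - (F(-5, J(V(4))) + M(3)*5) = -2760 - ((10 - 125*(-5)) + 5*5) = -2760 - ((10 + 625) + 25) = -2760 - (635 + 25) = -2760 - 1*660 = -2760 - 660 = -3420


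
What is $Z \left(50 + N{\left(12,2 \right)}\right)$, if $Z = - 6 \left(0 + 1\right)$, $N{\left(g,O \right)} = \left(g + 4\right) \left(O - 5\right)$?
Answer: $-12$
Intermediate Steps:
$N{\left(g,O \right)} = \left(-5 + O\right) \left(4 + g\right)$ ($N{\left(g,O \right)} = \left(4 + g\right) \left(-5 + O\right) = \left(-5 + O\right) \left(4 + g\right)$)
$Z = -6$ ($Z = \left(-6\right) 1 = -6$)
$Z \left(50 + N{\left(12,2 \right)}\right) = - 6 \left(50 + \left(-20 - 60 + 4 \cdot 2 + 2 \cdot 12\right)\right) = - 6 \left(50 + \left(-20 - 60 + 8 + 24\right)\right) = - 6 \left(50 - 48\right) = \left(-6\right) 2 = -12$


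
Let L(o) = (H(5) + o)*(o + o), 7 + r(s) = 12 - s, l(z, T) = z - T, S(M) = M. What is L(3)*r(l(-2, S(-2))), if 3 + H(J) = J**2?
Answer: 750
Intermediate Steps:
H(J) = -3 + J**2
r(s) = 5 - s (r(s) = -7 + (12 - s) = 5 - s)
L(o) = 2*o*(22 + o) (L(o) = ((-3 + 5**2) + o)*(o + o) = ((-3 + 25) + o)*(2*o) = (22 + o)*(2*o) = 2*o*(22 + o))
L(3)*r(l(-2, S(-2))) = (2*3*(22 + 3))*(5 - (-2 - 1*(-2))) = (2*3*25)*(5 - (-2 + 2)) = 150*(5 - 1*0) = 150*(5 + 0) = 150*5 = 750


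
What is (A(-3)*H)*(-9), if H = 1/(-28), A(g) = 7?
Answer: 9/4 ≈ 2.2500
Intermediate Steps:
H = -1/28 ≈ -0.035714
(A(-3)*H)*(-9) = (7*(-1/28))*(-9) = -¼*(-9) = 9/4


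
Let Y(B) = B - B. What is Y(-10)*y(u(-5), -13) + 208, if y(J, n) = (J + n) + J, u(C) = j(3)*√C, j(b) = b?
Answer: 208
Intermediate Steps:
u(C) = 3*√C
Y(B) = 0
y(J, n) = n + 2*J
Y(-10)*y(u(-5), -13) + 208 = 0*(-13 + 2*(3*√(-5))) + 208 = 0*(-13 + 2*(3*(I*√5))) + 208 = 0*(-13 + 2*(3*I*√5)) + 208 = 0*(-13 + 6*I*√5) + 208 = 0 + 208 = 208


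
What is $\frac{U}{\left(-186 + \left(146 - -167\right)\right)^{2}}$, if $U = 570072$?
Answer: $\frac{570072}{16129} \approx 35.345$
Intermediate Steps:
$\frac{U}{\left(-186 + \left(146 - -167\right)\right)^{2}} = \frac{570072}{\left(-186 + \left(146 - -167\right)\right)^{2}} = \frac{570072}{\left(-186 + \left(146 + 167\right)\right)^{2}} = \frac{570072}{\left(-186 + 313\right)^{2}} = \frac{570072}{127^{2}} = \frac{570072}{16129}$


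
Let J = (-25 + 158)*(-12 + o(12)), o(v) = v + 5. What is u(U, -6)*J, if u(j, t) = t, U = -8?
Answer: -3990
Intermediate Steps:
o(v) = 5 + v
J = 665 (J = (-25 + 158)*(-12 + (5 + 12)) = 133*(-12 + 17) = 133*5 = 665)
u(U, -6)*J = -6*665 = -3990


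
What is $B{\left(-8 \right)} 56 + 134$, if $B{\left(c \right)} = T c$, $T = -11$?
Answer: $5062$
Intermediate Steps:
$B{\left(c \right)} = - 11 c$
$B{\left(-8 \right)} 56 + 134 = \left(-11\right) \left(-8\right) 56 + 134 = 88 \cdot 56 + 134 = 4928 + 134 = 5062$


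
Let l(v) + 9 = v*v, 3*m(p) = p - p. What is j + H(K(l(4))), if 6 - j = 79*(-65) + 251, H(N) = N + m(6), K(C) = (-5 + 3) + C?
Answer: 4895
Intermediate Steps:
m(p) = 0 (m(p) = (p - p)/3 = (⅓)*0 = 0)
l(v) = -9 + v² (l(v) = -9 + v*v = -9 + v²)
K(C) = -2 + C
H(N) = N (H(N) = N + 0 = N)
j = 4890 (j = 6 - (79*(-65) + 251) = 6 - (-5135 + 251) = 6 - 1*(-4884) = 6 + 4884 = 4890)
j + H(K(l(4))) = 4890 + (-2 + (-9 + 4²)) = 4890 + (-2 + (-9 + 16)) = 4890 + (-2 + 7) = 4890 + 5 = 4895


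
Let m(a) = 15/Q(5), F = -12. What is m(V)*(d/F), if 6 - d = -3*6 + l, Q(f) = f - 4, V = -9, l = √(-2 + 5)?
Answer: -30 + 5*√3/4 ≈ -27.835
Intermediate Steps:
l = √3 ≈ 1.7320
Q(f) = -4 + f
m(a) = 15 (m(a) = 15/(-4 + 5) = 15/1 = 15*1 = 15)
d = 24 - √3 (d = 6 - (-3*6 + √3) = 6 - (-18 + √3) = 6 + (18 - √3) = 24 - √3 ≈ 22.268)
m(V)*(d/F) = 15*((24 - √3)/(-12)) = 15*((24 - √3)*(-1/12)) = 15*(-2 + √3/12) = -30 + 5*√3/4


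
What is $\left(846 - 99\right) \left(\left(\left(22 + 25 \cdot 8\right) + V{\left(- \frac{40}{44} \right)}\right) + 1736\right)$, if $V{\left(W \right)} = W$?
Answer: $\frac{16081416}{11} \approx 1.4619 \cdot 10^{6}$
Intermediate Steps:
$\left(846 - 99\right) \left(\left(\left(22 + 25 \cdot 8\right) + V{\left(- \frac{40}{44} \right)}\right) + 1736\right) = \left(846 - 99\right) \left(\left(\left(22 + 25 \cdot 8\right) - \frac{40}{44}\right) + 1736\right) = 747 \left(\left(\left(22 + 200\right) - \frac{10}{11}\right) + 1736\right) = 747 \left(\left(222 - \frac{10}{11}\right) + 1736\right) = 747 \left(\frac{2432}{11} + 1736\right) = 747 \cdot \frac{21528}{11} = \frac{16081416}{11}$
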